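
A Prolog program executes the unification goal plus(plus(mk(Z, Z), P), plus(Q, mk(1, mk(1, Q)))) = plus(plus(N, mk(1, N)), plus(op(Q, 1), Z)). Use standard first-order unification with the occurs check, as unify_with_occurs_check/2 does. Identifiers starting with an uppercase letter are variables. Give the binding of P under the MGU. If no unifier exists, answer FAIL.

Decompose plus/2: plus(mk(Z, Z), P) = plus(N, mk(1, N)),  plus(Q, mk(1, mk(1, Q))) = plus(op(Q, 1), Z).
Decompose plus/2: mk(Z, Z) = N,  P = mk(1, N).
Bind N := mk(Z, Z); substituting into the one remaining equation that mentions N gives: P = mk(1, mk(Z, Z)).
Bind P := mk(1, mk(Z, Z)); no other remaining equation mentions P.
Decompose plus/2: Q = op(Q, 1),  mk(1, mk(1, Q)) = Z.
Occurs check fails: Q occurs in op(Q, 1); the equation Q = op(Q, 1) has no finite solution.

FAIL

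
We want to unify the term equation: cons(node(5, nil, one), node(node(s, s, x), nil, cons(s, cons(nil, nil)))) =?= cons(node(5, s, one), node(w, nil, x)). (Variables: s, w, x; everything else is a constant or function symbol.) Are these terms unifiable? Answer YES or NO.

YES

Decompose cons/2: node(5, nil, one) =?= node(5, s, one),  node(node(s, s, x), nil, cons(s, cons(nil, nil))) =?= node(w, nil, x).
Decompose node/3: 5 =?= 5,  nil =?= s,  one =?= one.
Delete trivial equation 5 =?= 5.
Bind s := nil; substituting into the one remaining equation that mentions s gives: node(node(nil, nil, x), nil, cons(nil, cons(nil, nil))) =?= node(w, nil, x).
Delete trivial equation one =?= one.
Decompose node/3: node(nil, nil, x) =?= w,  nil =?= nil,  cons(nil, cons(nil, nil)) =?= x.
Bind w := node(nil, nil, x); no other remaining equation mentions w.
Delete trivial equation nil =?= nil.
Bind x := cons(nil, cons(nil, nil)). Substituting into the earlier binding gives w := node(nil, nil, cons(nil, cons(nil, nil))).
No equations remain and no clash or occurs-check failure arose, so a unifier exists.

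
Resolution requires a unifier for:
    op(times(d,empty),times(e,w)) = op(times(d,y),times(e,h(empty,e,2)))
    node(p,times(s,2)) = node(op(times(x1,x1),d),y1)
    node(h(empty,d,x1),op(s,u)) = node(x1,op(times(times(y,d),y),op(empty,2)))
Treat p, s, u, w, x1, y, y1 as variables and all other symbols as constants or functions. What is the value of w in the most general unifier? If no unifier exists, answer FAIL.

Decompose op/2: times(d,empty) = times(d,y),  times(e,w) = times(e,h(empty,e,2)).
Decompose times/2: d = d,  empty = y.
Delete trivial equation d = d.
Bind y := empty; substituting into the one remaining equation that mentions y gives: node(h(empty,d,x1),op(s,u)) = node(x1,op(times(times(empty,d),empty),op(empty,2))).
Decompose times/2: e = e,  w = h(empty,e,2).
Delete trivial equation e = e.
Bind w := h(empty,e,2); no other remaining equation mentions w.
Decompose node/2: p = op(times(x1,x1),d),  times(s,2) = y1.
Bind p := op(times(x1,x1),d); no other remaining equation mentions p.
Bind y1 := times(s,2); no other remaining equation mentions y1.
Decompose node/2: h(empty,d,x1) = x1,  op(s,u) = op(times(times(empty,d),empty),op(empty,2)).
Occurs check fails: x1 occurs in h(empty,d,x1); the equation x1 = h(empty,d,x1) has no finite solution.

FAIL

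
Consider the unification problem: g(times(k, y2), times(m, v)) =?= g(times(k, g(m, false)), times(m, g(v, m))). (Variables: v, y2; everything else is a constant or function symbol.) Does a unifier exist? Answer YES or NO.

Decompose g/2: times(k, y2) =?= times(k, g(m, false)),  times(m, v) =?= times(m, g(v, m)).
Decompose times/2: k =?= k,  y2 =?= g(m, false).
Delete trivial equation k =?= k.
Bind y2 := g(m, false); no other remaining equation mentions y2.
Decompose times/2: m =?= m,  v =?= g(v, m).
Delete trivial equation m =?= m.
Occurs check fails: v occurs in g(v, m); the equation v =?= g(v, m) has no finite solution.

NO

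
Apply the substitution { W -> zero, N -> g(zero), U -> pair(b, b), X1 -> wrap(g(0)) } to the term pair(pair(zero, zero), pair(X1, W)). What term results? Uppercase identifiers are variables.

Replace each occurrence of W with zero.
Replace each occurrence of X1 with wrap(g(0)).
Result: pair(pair(zero, zero), pair(wrap(g(0)), zero)).

pair(pair(zero, zero), pair(wrap(g(0)), zero))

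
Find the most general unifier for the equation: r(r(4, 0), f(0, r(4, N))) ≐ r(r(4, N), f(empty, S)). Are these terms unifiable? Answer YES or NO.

Decompose r/2: r(4, 0) ≐ r(4, N),  f(0, r(4, N)) ≐ f(empty, S).
Decompose r/2: 4 ≐ 4,  0 ≐ N.
Delete trivial equation 4 ≐ 4.
Bind N := 0; substituting into the remaining equation gives: f(0, r(4, 0)) ≐ f(empty, S).
Decompose f/2: 0 ≐ empty,  r(4, 0) ≐ S.
Clash: constants 0 and empty differ; no unifier exists.

NO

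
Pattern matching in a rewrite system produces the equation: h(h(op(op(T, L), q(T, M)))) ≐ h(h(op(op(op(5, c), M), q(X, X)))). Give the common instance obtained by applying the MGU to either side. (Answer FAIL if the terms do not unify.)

h(h(op(op(op(5, c), op(5, c)), q(op(5, c), op(5, c)))))

Decompose h/1: h(op(op(T, L), q(T, M))) ≐ h(op(op(op(5, c), M), q(X, X))).
Decompose h/1: op(op(T, L), q(T, M)) ≐ op(op(op(5, c), M), q(X, X)).
Decompose op/2: op(T, L) ≐ op(op(5, c), M),  q(T, M) ≐ q(X, X).
Decompose op/2: T ≐ op(5, c),  L ≐ M.
Bind T := op(5, c); substituting into the one remaining equation that mentions T gives: q(op(5, c), M) ≐ q(X, X).
Bind L := M; no other remaining equation mentions L.
Decompose q/2: op(5, c) ≐ X,  M ≐ X.
Bind X := op(5, c); substituting into the remaining equation gives: M ≐ op(5, c).
Bind M := op(5, c). Substituting into the earlier binding gives L := op(5, c).
Applying the MGU to either side gives h(h(op(op(op(5, c), op(5, c)), q(op(5, c), op(5, c))))).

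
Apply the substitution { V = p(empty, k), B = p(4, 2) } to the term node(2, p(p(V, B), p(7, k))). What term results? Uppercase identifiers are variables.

node(2, p(p(p(empty, k), p(4, 2)), p(7, k)))

Replace each occurrence of V with p(empty, k).
Replace each occurrence of B with p(4, 2).
Result: node(2, p(p(p(empty, k), p(4, 2)), p(7, k))).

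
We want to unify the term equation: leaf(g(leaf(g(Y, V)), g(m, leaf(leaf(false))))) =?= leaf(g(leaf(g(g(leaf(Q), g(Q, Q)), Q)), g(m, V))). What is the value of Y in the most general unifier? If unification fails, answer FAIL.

Decompose leaf/1: g(leaf(g(Y, V)), g(m, leaf(leaf(false)))) =?= g(leaf(g(g(leaf(Q), g(Q, Q)), Q)), g(m, V)).
Decompose g/2: leaf(g(Y, V)) =?= leaf(g(g(leaf(Q), g(Q, Q)), Q)),  g(m, leaf(leaf(false))) =?= g(m, V).
Decompose leaf/1: g(Y, V) =?= g(g(leaf(Q), g(Q, Q)), Q).
Decompose g/2: Y =?= g(leaf(Q), g(Q, Q)),  V =?= Q.
Bind Y := g(leaf(Q), g(Q, Q)); no other remaining equation mentions Y.
Bind V := Q; substituting into the remaining equation gives: g(m, leaf(leaf(false))) =?= g(m, Q).
Decompose g/2: m =?= m,  leaf(leaf(false)) =?= Q.
Delete trivial equation m =?= m.
Bind Q := leaf(leaf(false)). Substituting into the earlier bindings gives Y := g(leaf(leaf(leaf(false))), g(leaf(leaf(false)), leaf(leaf(false)))), V := leaf(leaf(false)).
MGU = { Y := g(leaf(leaf(leaf(false))), g(leaf(leaf(false)), leaf(leaf(false)))), V := leaf(leaf(false)), Q := leaf(leaf(false)) }, so Y := g(leaf(leaf(leaf(false))), g(leaf(leaf(false)), leaf(leaf(false)))).

g(leaf(leaf(leaf(false))), g(leaf(leaf(false)), leaf(leaf(false))))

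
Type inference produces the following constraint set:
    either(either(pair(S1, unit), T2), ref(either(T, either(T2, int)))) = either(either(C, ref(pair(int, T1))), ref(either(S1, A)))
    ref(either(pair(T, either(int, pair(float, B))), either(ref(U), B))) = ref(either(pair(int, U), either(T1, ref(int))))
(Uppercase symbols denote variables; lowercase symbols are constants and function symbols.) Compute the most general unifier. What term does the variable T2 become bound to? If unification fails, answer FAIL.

ref(pair(int, ref(either(int, pair(float, ref(int))))))

Decompose either/2: either(pair(S1, unit), T2) = either(C, ref(pair(int, T1))),  ref(either(T, either(T2, int))) = ref(either(S1, A)).
Decompose either/2: pair(S1, unit) = C,  T2 = ref(pair(int, T1)).
Bind C := pair(S1, unit); no other remaining equation mentions C.
Bind T2 := ref(pair(int, T1)); substituting into the one remaining equation that mentions T2 gives: ref(either(T, either(ref(pair(int, T1)), int))) = ref(either(S1, A)).
Decompose ref/1: either(T, either(ref(pair(int, T1)), int)) = either(S1, A).
Decompose either/2: T = S1,  either(ref(pair(int, T1)), int) = A.
Bind T := S1; substituting into the one remaining equation that mentions T gives: ref(either(pair(S1, either(int, pair(float, B))), either(ref(U), B))) = ref(either(pair(int, U), either(T1, ref(int)))).
Bind A := either(ref(pair(int, T1)), int); no other remaining equation mentions A.
Decompose ref/1: either(pair(S1, either(int, pair(float, B))), either(ref(U), B)) = either(pair(int, U), either(T1, ref(int))).
Decompose either/2: pair(S1, either(int, pair(float, B))) = pair(int, U),  either(ref(U), B) = either(T1, ref(int)).
Decompose pair/2: S1 = int,  either(int, pair(float, B)) = U.
Bind S1 := int; no other remaining equation mentions S1. Substituting into the earlier bindings gives C := pair(int, unit), T := int.
Bind U := either(int, pair(float, B)); substituting into the remaining equation gives: either(ref(either(int, pair(float, B))), B) = either(T1, ref(int)).
Decompose either/2: ref(either(int, pair(float, B))) = T1,  B = ref(int).
Bind T1 := ref(either(int, pair(float, B))); no other remaining equation mentions T1. Substituting into the earlier bindings gives T2 := ref(pair(int, ref(either(int, pair(float, B))))), A := either(ref(pair(int, ref(either(int, pair(float, B))))), int).
Bind B := ref(int). Substituting into the earlier bindings gives T2 := ref(pair(int, ref(either(int, pair(float, ref(int)))))), A := either(ref(pair(int, ref(either(int, pair(float, ref(int)))))), int), U := either(int, pair(float, ref(int))), T1 := ref(either(int, pair(float, ref(int)))).
MGU = { C ↦ pair(int, unit), T2 ↦ ref(pair(int, ref(either(int, pair(float, ref(int)))))), T ↦ int, A ↦ either(ref(pair(int, ref(either(int, pair(float, ref(int)))))), int), S1 ↦ int, U ↦ either(int, pair(float, ref(int))), T1 ↦ ref(either(int, pair(float, ref(int)))), B ↦ ref(int) }, so T2 ↦ ref(pair(int, ref(either(int, pair(float, ref(int)))))).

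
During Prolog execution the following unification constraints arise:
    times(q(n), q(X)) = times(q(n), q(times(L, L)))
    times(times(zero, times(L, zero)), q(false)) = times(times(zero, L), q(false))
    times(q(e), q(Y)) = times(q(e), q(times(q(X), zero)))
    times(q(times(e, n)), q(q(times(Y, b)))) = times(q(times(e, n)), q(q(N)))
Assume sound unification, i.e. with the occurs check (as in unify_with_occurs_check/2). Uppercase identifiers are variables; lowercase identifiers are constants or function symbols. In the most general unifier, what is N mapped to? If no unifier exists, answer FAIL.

FAIL

Decompose times/2: q(n) = q(n),  q(X) = q(times(L, L)).
Delete trivial equation q(n) = q(n).
Decompose q/1: X = times(L, L).
Bind X := times(L, L); substituting into the one remaining equation that mentions X gives: times(q(e), q(Y)) = times(q(e), q(times(q(times(L, L)), zero))).
Decompose times/2: times(zero, times(L, zero)) = times(zero, L),  q(false) = q(false).
Decompose times/2: zero = zero,  times(L, zero) = L.
Delete trivial equation zero = zero.
Occurs check fails: L occurs in times(L, zero); the equation L = times(L, zero) has no finite solution.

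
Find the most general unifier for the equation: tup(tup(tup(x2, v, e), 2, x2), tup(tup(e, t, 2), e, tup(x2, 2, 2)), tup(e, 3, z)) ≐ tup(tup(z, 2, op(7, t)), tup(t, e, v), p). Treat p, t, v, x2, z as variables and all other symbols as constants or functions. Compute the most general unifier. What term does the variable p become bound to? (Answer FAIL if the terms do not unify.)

FAIL

Decompose tup/3: tup(tup(x2, v, e), 2, x2) ≐ tup(z, 2, op(7, t)),  tup(tup(e, t, 2), e, tup(x2, 2, 2)) ≐ tup(t, e, v),  tup(e, 3, z) ≐ p.
Decompose tup/3: tup(x2, v, e) ≐ z,  2 ≐ 2,  x2 ≐ op(7, t).
Bind z := tup(x2, v, e); substituting into the one remaining equation that mentions z gives: tup(e, 3, tup(x2, v, e)) ≐ p.
Delete trivial equation 2 ≐ 2.
Bind x2 := op(7, t); substituting into the remaining equations gives: tup(tup(e, t, 2), e, tup(op(7, t), 2, 2)) ≐ tup(t, e, v),  tup(e, 3, tup(op(7, t), v, e)) ≐ p. Substituting into the earlier binding gives z := tup(op(7, t), v, e).
Decompose tup/3: tup(e, t, 2) ≐ t,  e ≐ e,  tup(op(7, t), 2, 2) ≐ v.
Occurs check fails: t occurs in tup(e, t, 2); the equation t ≐ tup(e, t, 2) has no finite solution.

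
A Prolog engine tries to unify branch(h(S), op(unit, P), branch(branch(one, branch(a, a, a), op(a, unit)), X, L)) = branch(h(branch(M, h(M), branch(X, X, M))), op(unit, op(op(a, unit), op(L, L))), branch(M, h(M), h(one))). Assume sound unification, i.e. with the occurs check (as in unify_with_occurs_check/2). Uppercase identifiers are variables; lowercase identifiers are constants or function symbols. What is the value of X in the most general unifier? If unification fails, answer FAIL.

h(branch(one, branch(a, a, a), op(a, unit)))

Decompose branch/3: h(S) = h(branch(M, h(M), branch(X, X, M))),  op(unit, P) = op(unit, op(op(a, unit), op(L, L))),  branch(branch(one, branch(a, a, a), op(a, unit)), X, L) = branch(M, h(M), h(one)).
Decompose h/1: S = branch(M, h(M), branch(X, X, M)).
Bind S := branch(M, h(M), branch(X, X, M)); no other remaining equation mentions S.
Decompose op/2: unit = unit,  P = op(op(a, unit), op(L, L)).
Delete trivial equation unit = unit.
Bind P := op(op(a, unit), op(L, L)); no other remaining equation mentions P.
Decompose branch/3: branch(one, branch(a, a, a), op(a, unit)) = M,  X = h(M),  L = h(one).
Bind M := branch(one, branch(a, a, a), op(a, unit)); substituting into the one remaining equation that mentions M gives: X = h(branch(one, branch(a, a, a), op(a, unit))). Substituting into the earlier binding gives S := branch(branch(one, branch(a, a, a), op(a, unit)), h(branch(one, branch(a, a, a), op(a, unit))), branch(X, X, branch(one, branch(a, a, a), op(a, unit)))).
Bind X := h(branch(one, branch(a, a, a), op(a, unit))); no other remaining equation mentions X. Substituting into the earlier binding gives S := branch(branch(one, branch(a, a, a), op(a, unit)), h(branch(one, branch(a, a, a), op(a, unit))), branch(h(branch(one, branch(a, a, a), op(a, unit))), h(branch(one, branch(a, a, a), op(a, unit))), branch(one, branch(a, a, a), op(a, unit)))).
Bind L := h(one). Substituting into the earlier binding gives P := op(op(a, unit), op(h(one), h(one))).
MGU = { S ↦ branch(branch(one, branch(a, a, a), op(a, unit)), h(branch(one, branch(a, a, a), op(a, unit))), branch(h(branch(one, branch(a, a, a), op(a, unit))), h(branch(one, branch(a, a, a), op(a, unit))), branch(one, branch(a, a, a), op(a, unit)))), P ↦ op(op(a, unit), op(h(one), h(one))), M ↦ branch(one, branch(a, a, a), op(a, unit)), X ↦ h(branch(one, branch(a, a, a), op(a, unit))), L ↦ h(one) }, so X ↦ h(branch(one, branch(a, a, a), op(a, unit))).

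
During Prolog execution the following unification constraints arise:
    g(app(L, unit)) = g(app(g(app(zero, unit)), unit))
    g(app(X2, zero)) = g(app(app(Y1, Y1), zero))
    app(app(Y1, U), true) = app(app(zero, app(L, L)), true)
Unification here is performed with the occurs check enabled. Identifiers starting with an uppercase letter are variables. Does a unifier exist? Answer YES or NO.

YES

Decompose g/1: app(L, unit) = app(g(app(zero, unit)), unit).
Decompose app/2: L = g(app(zero, unit)),  unit = unit.
Bind L := g(app(zero, unit)); substituting into the one remaining equation that mentions L gives: app(app(Y1, U), true) = app(app(zero, app(g(app(zero, unit)), g(app(zero, unit)))), true).
Delete trivial equation unit = unit.
Decompose g/1: app(X2, zero) = app(app(Y1, Y1), zero).
Decompose app/2: X2 = app(Y1, Y1),  zero = zero.
Bind X2 := app(Y1, Y1); no other remaining equation mentions X2.
Delete trivial equation zero = zero.
Decompose app/2: app(Y1, U) = app(zero, app(g(app(zero, unit)), g(app(zero, unit)))),  true = true.
Decompose app/2: Y1 = zero,  U = app(g(app(zero, unit)), g(app(zero, unit))).
Bind Y1 := zero; no other remaining equation mentions Y1. Substituting into the earlier binding gives X2 := app(zero, zero).
Bind U := app(g(app(zero, unit)), g(app(zero, unit))); no other remaining equation mentions U.
Delete trivial equation true = true.
No equations remain and no clash or occurs-check failure arose, so a unifier exists.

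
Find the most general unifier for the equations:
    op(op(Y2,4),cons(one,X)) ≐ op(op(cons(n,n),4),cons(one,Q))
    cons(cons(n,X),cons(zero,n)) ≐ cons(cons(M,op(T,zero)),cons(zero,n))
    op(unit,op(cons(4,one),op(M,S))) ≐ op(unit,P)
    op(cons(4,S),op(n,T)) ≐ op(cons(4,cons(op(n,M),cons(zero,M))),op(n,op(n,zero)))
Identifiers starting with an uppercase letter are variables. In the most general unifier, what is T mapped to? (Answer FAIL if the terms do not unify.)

op(n,zero)

Decompose op/2: op(Y2,4) ≐ op(cons(n,n),4),  cons(one,X) ≐ cons(one,Q).
Decompose op/2: Y2 ≐ cons(n,n),  4 ≐ 4.
Bind Y2 := cons(n,n); no other remaining equation mentions Y2.
Delete trivial equation 4 ≐ 4.
Decompose cons/2: one ≐ one,  X ≐ Q.
Delete trivial equation one ≐ one.
Bind X := Q; substituting into the one remaining equation that mentions X gives: cons(cons(n,Q),cons(zero,n)) ≐ cons(cons(M,op(T,zero)),cons(zero,n)).
Decompose cons/2: cons(n,Q) ≐ cons(M,op(T,zero)),  cons(zero,n) ≐ cons(zero,n).
Decompose cons/2: n ≐ M,  Q ≐ op(T,zero).
Bind M := n; substituting into the 2 remaining equations that mention M gives: op(unit,op(cons(4,one),op(n,S))) ≐ op(unit,P),  op(cons(4,S),op(n,T)) ≐ op(cons(4,cons(op(n,n),cons(zero,n))),op(n,op(n,zero))).
Bind Q := op(T,zero); no other remaining equation mentions Q. Substituting into the earlier binding gives X := op(T,zero).
Delete trivial equation cons(zero,n) ≐ cons(zero,n).
Decompose op/2: unit ≐ unit,  op(cons(4,one),op(n,S)) ≐ P.
Delete trivial equation unit ≐ unit.
Bind P := op(cons(4,one),op(n,S)); no other remaining equation mentions P.
Decompose op/2: cons(4,S) ≐ cons(4,cons(op(n,n),cons(zero,n))),  op(n,T) ≐ op(n,op(n,zero)).
Decompose cons/2: 4 ≐ 4,  S ≐ cons(op(n,n),cons(zero,n)).
Delete trivial equation 4 ≐ 4.
Bind S := cons(op(n,n),cons(zero,n)); no other remaining equation mentions S. Substituting into the earlier binding gives P := op(cons(4,one),op(n,cons(op(n,n),cons(zero,n)))).
Decompose op/2: n ≐ n,  T ≐ op(n,zero).
Delete trivial equation n ≐ n.
Bind T := op(n,zero). Substituting into the earlier bindings gives X := op(op(n,zero),zero), Q := op(op(n,zero),zero).
MGU = { Y2 -> cons(n,n), X -> op(op(n,zero),zero), M -> n, Q -> op(op(n,zero),zero), P -> op(cons(4,one),op(n,cons(op(n,n),cons(zero,n)))), S -> cons(op(n,n),cons(zero,n)), T -> op(n,zero) }, so T -> op(n,zero).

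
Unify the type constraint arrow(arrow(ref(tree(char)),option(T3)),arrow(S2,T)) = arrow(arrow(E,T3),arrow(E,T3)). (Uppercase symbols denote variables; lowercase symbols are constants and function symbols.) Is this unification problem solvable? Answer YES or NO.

Decompose arrow/2: arrow(ref(tree(char)),option(T3)) = arrow(E,T3),  arrow(S2,T) = arrow(E,T3).
Decompose arrow/2: ref(tree(char)) = E,  option(T3) = T3.
Bind E := ref(tree(char)); substituting into the one remaining equation that mentions E gives: arrow(S2,T) = arrow(ref(tree(char)),T3).
Occurs check fails: T3 occurs in option(T3); the equation T3 = option(T3) has no finite solution.

NO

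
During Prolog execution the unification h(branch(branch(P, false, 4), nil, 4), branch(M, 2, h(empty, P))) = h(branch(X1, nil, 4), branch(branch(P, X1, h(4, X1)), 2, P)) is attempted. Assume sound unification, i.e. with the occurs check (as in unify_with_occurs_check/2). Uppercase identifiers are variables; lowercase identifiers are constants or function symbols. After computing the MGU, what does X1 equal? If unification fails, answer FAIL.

FAIL

Decompose h/2: branch(branch(P, false, 4), nil, 4) = branch(X1, nil, 4),  branch(M, 2, h(empty, P)) = branch(branch(P, X1, h(4, X1)), 2, P).
Decompose branch/3: branch(P, false, 4) = X1,  nil = nil,  4 = 4.
Bind X1 := branch(P, false, 4); substituting into the one remaining equation that mentions X1 gives: branch(M, 2, h(empty, P)) = branch(branch(P, branch(P, false, 4), h(4, branch(P, false, 4))), 2, P).
Delete trivial equation nil = nil.
Delete trivial equation 4 = 4.
Decompose branch/3: M = branch(P, branch(P, false, 4), h(4, branch(P, false, 4))),  2 = 2,  h(empty, P) = P.
Bind M := branch(P, branch(P, false, 4), h(4, branch(P, false, 4))); no other remaining equation mentions M.
Delete trivial equation 2 = 2.
Occurs check fails: P occurs in h(empty, P); the equation P = h(empty, P) has no finite solution.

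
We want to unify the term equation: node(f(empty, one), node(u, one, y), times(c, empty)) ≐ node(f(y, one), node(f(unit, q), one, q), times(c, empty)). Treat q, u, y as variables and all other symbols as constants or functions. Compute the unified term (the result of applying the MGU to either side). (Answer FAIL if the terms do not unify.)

Decompose node/3: f(empty, one) ≐ f(y, one),  node(u, one, y) ≐ node(f(unit, q), one, q),  times(c, empty) ≐ times(c, empty).
Decompose f/2: empty ≐ y,  one ≐ one.
Bind y := empty; substituting into the one remaining equation that mentions y gives: node(u, one, empty) ≐ node(f(unit, q), one, q).
Delete trivial equation one ≐ one.
Decompose node/3: u ≐ f(unit, q),  one ≐ one,  empty ≐ q.
Bind u := f(unit, q); no other remaining equation mentions u.
Delete trivial equation one ≐ one.
Bind q := empty; no other remaining equation mentions q. Substituting into the earlier binding gives u := f(unit, empty).
Delete trivial equation times(c, empty) ≐ times(c, empty).
Applying the MGU to either side gives node(f(empty, one), node(f(unit, empty), one, empty), times(c, empty)).

node(f(empty, one), node(f(unit, empty), one, empty), times(c, empty))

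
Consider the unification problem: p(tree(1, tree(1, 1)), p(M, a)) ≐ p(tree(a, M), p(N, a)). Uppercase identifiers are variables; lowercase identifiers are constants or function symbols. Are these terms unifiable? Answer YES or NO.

NO

Decompose p/2: tree(1, tree(1, 1)) ≐ tree(a, M),  p(M, a) ≐ p(N, a).
Decompose tree/2: 1 ≐ a,  tree(1, 1) ≐ M.
Clash: constants 1 and a differ; no unifier exists.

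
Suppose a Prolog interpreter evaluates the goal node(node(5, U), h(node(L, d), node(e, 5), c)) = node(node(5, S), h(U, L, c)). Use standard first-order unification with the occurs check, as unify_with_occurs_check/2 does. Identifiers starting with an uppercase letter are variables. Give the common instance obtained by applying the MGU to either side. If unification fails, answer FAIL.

node(node(5, node(node(e, 5), d)), h(node(node(e, 5), d), node(e, 5), c))

Decompose node/2: node(5, U) = node(5, S),  h(node(L, d), node(e, 5), c) = h(U, L, c).
Decompose node/2: 5 = 5,  U = S.
Delete trivial equation 5 = 5.
Bind U := S; substituting into the remaining equation gives: h(node(L, d), node(e, 5), c) = h(S, L, c).
Decompose h/3: node(L, d) = S,  node(e, 5) = L,  c = c.
Bind S := node(L, d); no other remaining equation mentions S. Substituting into the earlier binding gives U := node(L, d).
Bind L := node(e, 5); no other remaining equation mentions L. Substituting into the earlier bindings gives U := node(node(e, 5), d), S := node(node(e, 5), d).
Delete trivial equation c = c.
Applying the MGU to either side gives node(node(5, node(node(e, 5), d)), h(node(node(e, 5), d), node(e, 5), c)).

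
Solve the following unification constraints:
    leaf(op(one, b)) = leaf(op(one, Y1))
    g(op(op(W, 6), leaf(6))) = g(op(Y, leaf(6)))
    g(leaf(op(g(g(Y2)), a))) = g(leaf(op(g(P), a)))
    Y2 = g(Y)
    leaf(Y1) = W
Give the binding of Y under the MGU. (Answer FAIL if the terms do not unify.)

Decompose leaf/1: op(one, b) = op(one, Y1).
Decompose op/2: one = one,  b = Y1.
Delete trivial equation one = one.
Bind Y1 := b; substituting into the one remaining equation that mentions Y1 gives: leaf(b) = W.
Decompose g/1: op(op(W, 6), leaf(6)) = op(Y, leaf(6)).
Decompose op/2: op(W, 6) = Y,  leaf(6) = leaf(6).
Bind Y := op(W, 6); substituting into the one remaining equation that mentions Y gives: Y2 = g(op(W, 6)).
Delete trivial equation leaf(6) = leaf(6).
Decompose g/1: leaf(op(g(g(Y2)), a)) = leaf(op(g(P), a)).
Decompose leaf/1: op(g(g(Y2)), a) = op(g(P), a).
Decompose op/2: g(g(Y2)) = g(P),  a = a.
Decompose g/1: g(Y2) = P.
Bind P := g(Y2); no other remaining equation mentions P.
Delete trivial equation a = a.
Bind Y2 := g(op(W, 6)); no other remaining equation mentions Y2. Substituting into the earlier binding gives P := g(g(op(W, 6))).
Bind W := leaf(b). Substituting into the earlier bindings gives Y := op(leaf(b), 6), P := g(g(op(leaf(b), 6))), Y2 := g(op(leaf(b), 6)).
MGU = { Y1 ↦ b, Y ↦ op(leaf(b), 6), P ↦ g(g(op(leaf(b), 6))), Y2 ↦ g(op(leaf(b), 6)), W ↦ leaf(b) }, so Y ↦ op(leaf(b), 6).

op(leaf(b), 6)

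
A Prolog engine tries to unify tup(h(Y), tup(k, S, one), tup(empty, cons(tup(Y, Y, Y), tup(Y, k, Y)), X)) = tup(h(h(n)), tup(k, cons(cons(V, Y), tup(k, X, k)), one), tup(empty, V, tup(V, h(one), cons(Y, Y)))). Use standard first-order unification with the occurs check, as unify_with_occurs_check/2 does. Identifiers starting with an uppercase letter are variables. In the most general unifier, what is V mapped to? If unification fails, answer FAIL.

Decompose tup/3: h(Y) = h(h(n)),  tup(k, S, one) = tup(k, cons(cons(V, Y), tup(k, X, k)), one),  tup(empty, cons(tup(Y, Y, Y), tup(Y, k, Y)), X) = tup(empty, V, tup(V, h(one), cons(Y, Y))).
Decompose h/1: Y = h(n).
Bind Y := h(n); substituting into the remaining equations gives: tup(k, S, one) = tup(k, cons(cons(V, h(n)), tup(k, X, k)), one),  tup(empty, cons(tup(h(n), h(n), h(n)), tup(h(n), k, h(n))), X) = tup(empty, V, tup(V, h(one), cons(h(n), h(n)))).
Decompose tup/3: k = k,  S = cons(cons(V, h(n)), tup(k, X, k)),  one = one.
Delete trivial equation k = k.
Bind S := cons(cons(V, h(n)), tup(k, X, k)); no other remaining equation mentions S.
Delete trivial equation one = one.
Decompose tup/3: empty = empty,  cons(tup(h(n), h(n), h(n)), tup(h(n), k, h(n))) = V,  X = tup(V, h(one), cons(h(n), h(n))).
Delete trivial equation empty = empty.
Bind V := cons(tup(h(n), h(n), h(n)), tup(h(n), k, h(n))); substituting into the remaining equation gives: X = tup(cons(tup(h(n), h(n), h(n)), tup(h(n), k, h(n))), h(one), cons(h(n), h(n))). Substituting into the earlier binding gives S := cons(cons(cons(tup(h(n), h(n), h(n)), tup(h(n), k, h(n))), h(n)), tup(k, X, k)).
Bind X := tup(cons(tup(h(n), h(n), h(n)), tup(h(n), k, h(n))), h(one), cons(h(n), h(n))). Substituting into the earlier binding gives S := cons(cons(cons(tup(h(n), h(n), h(n)), tup(h(n), k, h(n))), h(n)), tup(k, tup(cons(tup(h(n), h(n), h(n)), tup(h(n), k, h(n))), h(one), cons(h(n), h(n))), k)).
MGU = { Y ↦ h(n), S ↦ cons(cons(cons(tup(h(n), h(n), h(n)), tup(h(n), k, h(n))), h(n)), tup(k, tup(cons(tup(h(n), h(n), h(n)), tup(h(n), k, h(n))), h(one), cons(h(n), h(n))), k)), V ↦ cons(tup(h(n), h(n), h(n)), tup(h(n), k, h(n))), X ↦ tup(cons(tup(h(n), h(n), h(n)), tup(h(n), k, h(n))), h(one), cons(h(n), h(n))) }, so V ↦ cons(tup(h(n), h(n), h(n)), tup(h(n), k, h(n))).

cons(tup(h(n), h(n), h(n)), tup(h(n), k, h(n)))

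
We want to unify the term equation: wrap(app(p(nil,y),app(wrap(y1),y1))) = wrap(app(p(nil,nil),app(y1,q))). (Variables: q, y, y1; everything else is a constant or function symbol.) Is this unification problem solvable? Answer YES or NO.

Decompose wrap/1: app(p(nil,y),app(wrap(y1),y1)) = app(p(nil,nil),app(y1,q)).
Decompose app/2: p(nil,y) = p(nil,nil),  app(wrap(y1),y1) = app(y1,q).
Decompose p/2: nil = nil,  y = nil.
Delete trivial equation nil = nil.
Bind y := nil; no other remaining equation mentions y.
Decompose app/2: wrap(y1) = y1,  y1 = q.
Occurs check fails: y1 occurs in wrap(y1); the equation y1 = wrap(y1) has no finite solution.

NO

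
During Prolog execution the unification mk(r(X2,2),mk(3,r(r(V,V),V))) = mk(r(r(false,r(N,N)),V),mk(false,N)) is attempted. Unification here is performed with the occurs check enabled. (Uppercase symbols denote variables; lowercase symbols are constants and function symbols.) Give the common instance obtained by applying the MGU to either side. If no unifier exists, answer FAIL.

FAIL

Decompose mk/2: r(X2,2) = r(r(false,r(N,N)),V),  mk(3,r(r(V,V),V)) = mk(false,N).
Decompose r/2: X2 = r(false,r(N,N)),  2 = V.
Bind X2 := r(false,r(N,N)); no other remaining equation mentions X2.
Bind V := 2; substituting into the remaining equation gives: mk(3,r(r(2,2),2)) = mk(false,N).
Decompose mk/2: 3 = false,  r(r(2,2),2) = N.
Clash: constants 3 and false differ; no unifier exists.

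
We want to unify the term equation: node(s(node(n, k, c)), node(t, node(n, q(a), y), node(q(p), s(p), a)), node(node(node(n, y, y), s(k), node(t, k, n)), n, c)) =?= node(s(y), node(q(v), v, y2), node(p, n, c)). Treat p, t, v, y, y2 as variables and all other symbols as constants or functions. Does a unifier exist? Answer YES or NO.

YES

Decompose node/3: s(node(n, k, c)) =?= s(y),  node(t, node(n, q(a), y), node(q(p), s(p), a)) =?= node(q(v), v, y2),  node(node(node(n, y, y), s(k), node(t, k, n)), n, c) =?= node(p, n, c).
Decompose s/1: node(n, k, c) =?= y.
Bind y := node(n, k, c); substituting into the remaining equations gives: node(t, node(n, q(a), node(n, k, c)), node(q(p), s(p), a)) =?= node(q(v), v, y2),  node(node(node(n, node(n, k, c), node(n, k, c)), s(k), node(t, k, n)), n, c) =?= node(p, n, c).
Decompose node/3: t =?= q(v),  node(n, q(a), node(n, k, c)) =?= v,  node(q(p), s(p), a) =?= y2.
Bind t := q(v); substituting into the one remaining equation that mentions t gives: node(node(node(n, node(n, k, c), node(n, k, c)), s(k), node(q(v), k, n)), n, c) =?= node(p, n, c).
Bind v := node(n, q(a), node(n, k, c)); substituting into the one remaining equation that mentions v gives: node(node(node(n, node(n, k, c), node(n, k, c)), s(k), node(q(node(n, q(a), node(n, k, c))), k, n)), n, c) =?= node(p, n, c). Substituting into the earlier binding gives t := q(node(n, q(a), node(n, k, c))).
Bind y2 := node(q(p), s(p), a); no other remaining equation mentions y2.
Decompose node/3: node(node(n, node(n, k, c), node(n, k, c)), s(k), node(q(node(n, q(a), node(n, k, c))), k, n)) =?= p,  n =?= n,  c =?= c.
Bind p := node(node(n, node(n, k, c), node(n, k, c)), s(k), node(q(node(n, q(a), node(n, k, c))), k, n)); no other remaining equation mentions p. Substituting into the earlier binding gives y2 := node(q(node(node(n, node(n, k, c), node(n, k, c)), s(k), node(q(node(n, q(a), node(n, k, c))), k, n))), s(node(node(n, node(n, k, c), node(n, k, c)), s(k), node(q(node(n, q(a), node(n, k, c))), k, n))), a).
Delete trivial equation n =?= n.
Delete trivial equation c =?= c.
No equations remain and no clash or occurs-check failure arose, so a unifier exists.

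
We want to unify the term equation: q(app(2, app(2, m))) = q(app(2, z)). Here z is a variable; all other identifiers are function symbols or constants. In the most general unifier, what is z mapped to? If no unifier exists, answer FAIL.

Decompose q/1: app(2, app(2, m)) = app(2, z).
Decompose app/2: 2 = 2,  app(2, m) = z.
Delete trivial equation 2 = 2.
Bind z := app(2, m).
MGU = { z ↦ app(2, m) }, so z ↦ app(2, m).

app(2, m)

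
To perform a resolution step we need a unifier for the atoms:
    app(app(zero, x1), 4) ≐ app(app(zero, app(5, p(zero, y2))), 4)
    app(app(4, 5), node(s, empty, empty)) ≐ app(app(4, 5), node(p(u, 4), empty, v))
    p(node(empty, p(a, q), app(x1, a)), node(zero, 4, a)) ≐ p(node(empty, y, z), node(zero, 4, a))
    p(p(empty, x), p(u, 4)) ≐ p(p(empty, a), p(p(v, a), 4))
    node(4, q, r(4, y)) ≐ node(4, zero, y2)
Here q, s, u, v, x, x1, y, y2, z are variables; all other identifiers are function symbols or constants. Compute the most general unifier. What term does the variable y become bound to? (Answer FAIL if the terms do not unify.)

Decompose app/2: app(zero, x1) ≐ app(zero, app(5, p(zero, y2))),  4 ≐ 4.
Decompose app/2: zero ≐ zero,  x1 ≐ app(5, p(zero, y2)).
Delete trivial equation zero ≐ zero.
Bind x1 := app(5, p(zero, y2)); substituting into the one remaining equation that mentions x1 gives: p(node(empty, p(a, q), app(app(5, p(zero, y2)), a)), node(zero, 4, a)) ≐ p(node(empty, y, z), node(zero, 4, a)).
Delete trivial equation 4 ≐ 4.
Decompose app/2: app(4, 5) ≐ app(4, 5),  node(s, empty, empty) ≐ node(p(u, 4), empty, v).
Delete trivial equation app(4, 5) ≐ app(4, 5).
Decompose node/3: s ≐ p(u, 4),  empty ≐ empty,  empty ≐ v.
Bind s := p(u, 4); no other remaining equation mentions s.
Delete trivial equation empty ≐ empty.
Bind v := empty; substituting into the one remaining equation that mentions v gives: p(p(empty, x), p(u, 4)) ≐ p(p(empty, a), p(p(empty, a), 4)).
Decompose p/2: node(empty, p(a, q), app(app(5, p(zero, y2)), a)) ≐ node(empty, y, z),  node(zero, 4, a) ≐ node(zero, 4, a).
Decompose node/3: empty ≐ empty,  p(a, q) ≐ y,  app(app(5, p(zero, y2)), a) ≐ z.
Delete trivial equation empty ≐ empty.
Bind y := p(a, q); substituting into the one remaining equation that mentions y gives: node(4, q, r(4, p(a, q))) ≐ node(4, zero, y2).
Bind z := app(app(5, p(zero, y2)), a); no other remaining equation mentions z.
Delete trivial equation node(zero, 4, a) ≐ node(zero, 4, a).
Decompose p/2: p(empty, x) ≐ p(empty, a),  p(u, 4) ≐ p(p(empty, a), 4).
Decompose p/2: empty ≐ empty,  x ≐ a.
Delete trivial equation empty ≐ empty.
Bind x := a; no other remaining equation mentions x.
Decompose p/2: u ≐ p(empty, a),  4 ≐ 4.
Bind u := p(empty, a); no other remaining equation mentions u. Substituting into the earlier binding gives s := p(p(empty, a), 4).
Delete trivial equation 4 ≐ 4.
Decompose node/3: 4 ≐ 4,  q ≐ zero,  r(4, p(a, q)) ≐ y2.
Delete trivial equation 4 ≐ 4.
Bind q := zero; substituting into the remaining equation gives: r(4, p(a, zero)) ≐ y2. Substituting into the earlier binding gives y := p(a, zero).
Bind y2 := r(4, p(a, zero)). Substituting into the earlier bindings gives x1 := app(5, p(zero, r(4, p(a, zero)))), z := app(app(5, p(zero, r(4, p(a, zero)))), a).
MGU = { x1 ↦ app(5, p(zero, r(4, p(a, zero)))), s ↦ p(p(empty, a), 4), v ↦ empty, y ↦ p(a, zero), z ↦ app(app(5, p(zero, r(4, p(a, zero)))), a), x ↦ a, u ↦ p(empty, a), q ↦ zero, y2 ↦ r(4, p(a, zero)) }, so y ↦ p(a, zero).

p(a, zero)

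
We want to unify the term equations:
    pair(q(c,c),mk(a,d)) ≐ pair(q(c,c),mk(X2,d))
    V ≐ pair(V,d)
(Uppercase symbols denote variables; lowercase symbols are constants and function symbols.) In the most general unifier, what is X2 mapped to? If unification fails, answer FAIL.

Decompose pair/2: q(c,c) ≐ q(c,c),  mk(a,d) ≐ mk(X2,d).
Delete trivial equation q(c,c) ≐ q(c,c).
Decompose mk/2: a ≐ X2,  d ≐ d.
Bind X2 := a; no other remaining equation mentions X2.
Delete trivial equation d ≐ d.
Occurs check fails: V occurs in pair(V,d); the equation V ≐ pair(V,d) has no finite solution.

FAIL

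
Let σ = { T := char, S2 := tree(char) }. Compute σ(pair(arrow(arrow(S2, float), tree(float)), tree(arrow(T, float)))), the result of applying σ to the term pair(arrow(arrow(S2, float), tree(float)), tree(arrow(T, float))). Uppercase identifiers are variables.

Replace each occurrence of T with char.
Replace each occurrence of S2 with tree(char).
Result: pair(arrow(arrow(tree(char), float), tree(float)), tree(arrow(char, float))).

pair(arrow(arrow(tree(char), float), tree(float)), tree(arrow(char, float)))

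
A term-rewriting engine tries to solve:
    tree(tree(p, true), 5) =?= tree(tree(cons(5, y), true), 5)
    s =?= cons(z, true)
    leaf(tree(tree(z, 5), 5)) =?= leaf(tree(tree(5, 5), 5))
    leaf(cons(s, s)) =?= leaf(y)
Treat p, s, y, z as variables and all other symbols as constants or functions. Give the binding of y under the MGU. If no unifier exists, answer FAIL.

cons(cons(5, true), cons(5, true))

Decompose tree/2: tree(p, true) =?= tree(cons(5, y), true),  5 =?= 5.
Decompose tree/2: p =?= cons(5, y),  true =?= true.
Bind p := cons(5, y); no other remaining equation mentions p.
Delete trivial equation true =?= true.
Delete trivial equation 5 =?= 5.
Bind s := cons(z, true); substituting into the one remaining equation that mentions s gives: leaf(cons(cons(z, true), cons(z, true))) =?= leaf(y).
Decompose leaf/1: tree(tree(z, 5), 5) =?= tree(tree(5, 5), 5).
Decompose tree/2: tree(z, 5) =?= tree(5, 5),  5 =?= 5.
Decompose tree/2: z =?= 5,  5 =?= 5.
Bind z := 5; substituting into the one remaining equation that mentions z gives: leaf(cons(cons(5, true), cons(5, true))) =?= leaf(y). Substituting into the earlier binding gives s := cons(5, true).
Delete trivial equation 5 =?= 5.
Delete trivial equation 5 =?= 5.
Decompose leaf/1: cons(cons(5, true), cons(5, true)) =?= y.
Bind y := cons(cons(5, true), cons(5, true)). Substituting into the earlier binding gives p := cons(5, cons(cons(5, true), cons(5, true))).
MGU = { p -> cons(5, cons(cons(5, true), cons(5, true))), s -> cons(5, true), z -> 5, y -> cons(cons(5, true), cons(5, true)) }, so y -> cons(cons(5, true), cons(5, true)).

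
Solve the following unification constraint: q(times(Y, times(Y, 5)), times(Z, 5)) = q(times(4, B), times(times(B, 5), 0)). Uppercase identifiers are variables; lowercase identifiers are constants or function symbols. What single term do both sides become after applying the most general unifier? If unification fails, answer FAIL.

Decompose q/2: times(Y, times(Y, 5)) = times(4, B),  times(Z, 5) = times(times(B, 5), 0).
Decompose times/2: Y = 4,  times(Y, 5) = B.
Bind Y := 4; substituting into the one remaining equation that mentions Y gives: times(4, 5) = B.
Bind B := times(4, 5); substituting into the remaining equation gives: times(Z, 5) = times(times(times(4, 5), 5), 0).
Decompose times/2: Z = times(times(4, 5), 5),  5 = 0.
Bind Z := times(times(4, 5), 5); no other remaining equation mentions Z.
Clash: constants 5 and 0 differ; no unifier exists.

FAIL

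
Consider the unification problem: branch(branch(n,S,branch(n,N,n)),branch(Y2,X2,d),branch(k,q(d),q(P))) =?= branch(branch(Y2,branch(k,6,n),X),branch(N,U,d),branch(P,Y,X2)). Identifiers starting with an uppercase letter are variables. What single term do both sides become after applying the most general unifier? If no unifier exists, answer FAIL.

Decompose branch/3: branch(n,S,branch(n,N,n)) =?= branch(Y2,branch(k,6,n),X),  branch(Y2,X2,d) =?= branch(N,U,d),  branch(k,q(d),q(P)) =?= branch(P,Y,X2).
Decompose branch/3: n =?= Y2,  S =?= branch(k,6,n),  branch(n,N,n) =?= X.
Bind Y2 := n; substituting into the one remaining equation that mentions Y2 gives: branch(n,X2,d) =?= branch(N,U,d).
Bind S := branch(k,6,n); no other remaining equation mentions S.
Bind X := branch(n,N,n); no other remaining equation mentions X.
Decompose branch/3: n =?= N,  X2 =?= U,  d =?= d.
Bind N := n; no other remaining equation mentions N. Substituting into the earlier binding gives X := branch(n,n,n).
Bind X2 := U; substituting into the one remaining equation that mentions X2 gives: branch(k,q(d),q(P)) =?= branch(P,Y,U).
Delete trivial equation d =?= d.
Decompose branch/3: k =?= P,  q(d) =?= Y,  q(P) =?= U.
Bind P := k; substituting into the one remaining equation that mentions P gives: q(k) =?= U.
Bind Y := q(d); no other remaining equation mentions Y.
Bind U := q(k). Substituting into the earlier binding gives X2 := q(k).
Applying the MGU to either side gives branch(branch(n,branch(k,6,n),branch(n,n,n)),branch(n,q(k),d),branch(k,q(d),q(k))).

branch(branch(n,branch(k,6,n),branch(n,n,n)),branch(n,q(k),d),branch(k,q(d),q(k)))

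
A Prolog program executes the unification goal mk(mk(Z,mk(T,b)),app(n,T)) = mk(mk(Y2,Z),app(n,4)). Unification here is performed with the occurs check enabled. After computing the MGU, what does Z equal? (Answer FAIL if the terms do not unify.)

Decompose mk/2: mk(Z,mk(T,b)) = mk(Y2,Z),  app(n,T) = app(n,4).
Decompose mk/2: Z = Y2,  mk(T,b) = Z.
Bind Z := Y2; substituting into the one remaining equation that mentions Z gives: mk(T,b) = Y2.
Bind Y2 := mk(T,b); no other remaining equation mentions Y2. Substituting into the earlier binding gives Z := mk(T,b).
Decompose app/2: n = n,  T = 4.
Delete trivial equation n = n.
Bind T := 4. Substituting into the earlier bindings gives Z := mk(4,b), Y2 := mk(4,b).
MGU = { Z = mk(4,b), Y2 = mk(4,b), T = 4 }, so Z = mk(4,b).

mk(4,b)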